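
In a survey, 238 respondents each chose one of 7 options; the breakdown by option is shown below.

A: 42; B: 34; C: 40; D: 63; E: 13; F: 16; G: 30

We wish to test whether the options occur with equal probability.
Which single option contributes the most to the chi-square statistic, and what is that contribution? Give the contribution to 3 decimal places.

D, 24.735

Expected count for each of the 7 categories: 238/7 = 34.
χ² = (42−34)²/34 + (34−34)²/34 + (40−34)²/34 + (63−34)²/34 + (13−34)²/34 + (16−34)²/34 + (30−34)²/34
   = 1.8824 + 0.0000 + 1.0588 + 24.7353 + 12.9706 + 9.5294 + 0.4706
The largest term is for D: 24.735.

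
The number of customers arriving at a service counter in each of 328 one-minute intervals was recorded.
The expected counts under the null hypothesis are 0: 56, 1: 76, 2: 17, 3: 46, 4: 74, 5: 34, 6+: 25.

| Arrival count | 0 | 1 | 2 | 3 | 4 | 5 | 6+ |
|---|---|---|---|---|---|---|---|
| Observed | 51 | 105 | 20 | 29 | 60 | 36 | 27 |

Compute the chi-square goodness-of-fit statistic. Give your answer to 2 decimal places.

21.25

0: (51 − 56)²/56 = 25/56 = 0.446
1: (105 − 76)²/76 = 841/76 = 11.066
2: (20 − 17)²/17 = 9/17 = 0.529
3: (29 − 46)²/46 = 289/46 = 6.283
4: (60 − 74)²/74 = 196/74 = 2.649
5: (36 − 34)²/34 = 4/34 = 0.118
6+: (27 − 25)²/25 = 4/25 = 0.160
Sum = 21.25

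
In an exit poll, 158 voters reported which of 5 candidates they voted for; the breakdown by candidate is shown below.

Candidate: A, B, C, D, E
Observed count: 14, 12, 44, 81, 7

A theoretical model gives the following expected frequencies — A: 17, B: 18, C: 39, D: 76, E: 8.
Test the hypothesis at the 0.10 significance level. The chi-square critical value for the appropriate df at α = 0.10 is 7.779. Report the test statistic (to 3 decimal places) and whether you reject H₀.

A: (14 − 17)²/17 = 9/17 = 0.5294
B: (12 − 18)²/18 = 36/18 = 2.0000
C: (44 − 39)²/39 = 25/39 = 0.6410
D: (81 − 76)²/76 = 25/76 = 0.3289
E: (7 − 8)²/8 = 1/8 = 0.1250
Sum = 3.624
df = 4. Since 3.624 < 7.779, we do not reject H₀.

3.624; do not reject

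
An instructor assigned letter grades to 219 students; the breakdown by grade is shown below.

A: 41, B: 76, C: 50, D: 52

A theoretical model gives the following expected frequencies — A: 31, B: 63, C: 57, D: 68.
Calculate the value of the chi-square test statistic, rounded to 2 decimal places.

cat         O        E   (O−E)²/E
A          41       31      3.226
B          76       63      2.683
C          50       57      0.860
D          52       68      3.765
Sum = 10.53

10.53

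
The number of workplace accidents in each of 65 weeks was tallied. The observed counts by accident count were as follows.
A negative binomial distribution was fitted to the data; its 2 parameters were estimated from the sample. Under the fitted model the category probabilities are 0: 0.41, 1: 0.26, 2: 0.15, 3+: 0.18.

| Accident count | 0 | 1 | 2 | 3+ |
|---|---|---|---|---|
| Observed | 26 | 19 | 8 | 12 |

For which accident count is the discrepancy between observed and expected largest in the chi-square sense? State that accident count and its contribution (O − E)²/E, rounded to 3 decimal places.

Expected counts E_i = n·p_i: 65×0.41 = 26.65, 65×0.26 = 16.9, 65×0.15 = 9.75, 65×0.18 = 11.7.
cat         O        E   (O−E)²/E
0          26    26.65     0.0159
1          19     16.9     0.2609
2           8     9.75     0.3141
3+         12     11.7     0.0077
The largest term is for 2: 0.314.

2, 0.314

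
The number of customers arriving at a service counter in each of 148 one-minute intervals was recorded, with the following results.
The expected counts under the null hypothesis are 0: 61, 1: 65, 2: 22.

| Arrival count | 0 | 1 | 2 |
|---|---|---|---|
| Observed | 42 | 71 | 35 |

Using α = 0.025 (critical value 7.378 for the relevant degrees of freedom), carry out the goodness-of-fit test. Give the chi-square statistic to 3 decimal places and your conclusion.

14.154; reject

χ² = (42−61)²/61 + (71−65)²/65 + (35−22)²/22
   = 5.9180 + 0.5538 + 7.6818
Sum = 14.154
df = 2. Since 14.154 > 7.378, we reject H₀.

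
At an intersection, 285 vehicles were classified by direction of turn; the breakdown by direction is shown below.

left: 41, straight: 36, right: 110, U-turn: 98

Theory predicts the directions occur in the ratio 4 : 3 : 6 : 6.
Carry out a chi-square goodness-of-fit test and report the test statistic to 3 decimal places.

12.972

Ratio total = 19. Expected counts: 285×4/19 = 60, 285×3/19 = 45, 285×6/19 = 90, 285×6/19 = 90.
χ² = (41−60)²/60 + (36−45)²/45 + (110−90)²/90 + (98−90)²/90
   = 6.0167 + 1.8000 + 4.4444 + 0.7111
Sum = 12.972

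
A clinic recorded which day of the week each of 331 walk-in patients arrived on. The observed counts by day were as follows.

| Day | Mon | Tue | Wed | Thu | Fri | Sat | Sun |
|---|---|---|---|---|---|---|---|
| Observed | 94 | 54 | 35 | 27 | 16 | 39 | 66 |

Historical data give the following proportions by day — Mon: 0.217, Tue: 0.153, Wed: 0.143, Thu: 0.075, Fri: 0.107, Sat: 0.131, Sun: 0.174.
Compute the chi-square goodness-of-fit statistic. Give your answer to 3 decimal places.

22.782

Expected counts E_i = n·p_i: 331×0.217 = 71.827, 331×0.153 = 50.643, 331×0.143 = 47.333, 331×0.075 = 24.825, 331×0.107 = 35.417, 331×0.131 = 43.361, 331×0.174 = 57.594.
χ² = (94−71.827)²/71.827 + (54−50.643)²/50.643 + (35−47.333)²/47.333 + (27−24.825)²/24.825 + (16−35.417)²/35.417 + (39−43.361)²/43.361 + (66−57.594)²/57.594
   = 6.8448 + 0.2225 + 3.2135 + 0.1906 + 10.6452 + 0.4386 + 1.2269
Sum = 22.782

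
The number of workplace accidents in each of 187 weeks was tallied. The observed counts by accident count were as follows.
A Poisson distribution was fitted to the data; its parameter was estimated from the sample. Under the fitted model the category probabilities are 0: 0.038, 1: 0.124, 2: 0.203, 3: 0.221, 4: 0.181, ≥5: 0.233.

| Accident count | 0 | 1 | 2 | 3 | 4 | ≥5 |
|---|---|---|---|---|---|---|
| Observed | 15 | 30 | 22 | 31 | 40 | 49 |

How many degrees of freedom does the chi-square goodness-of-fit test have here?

There are k = 6 categories and 1 parameter estimated from the data, so df = 6 − 1 − 1 = 4.

4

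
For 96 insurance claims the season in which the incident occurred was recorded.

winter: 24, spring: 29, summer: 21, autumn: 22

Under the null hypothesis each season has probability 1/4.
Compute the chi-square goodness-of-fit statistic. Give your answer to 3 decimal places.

1.583

Expected count for each of the 4 categories: 96/4 = 24.
χ² = (24−24)²/24 + (29−24)²/24 + (21−24)²/24 + (22−24)²/24
   = 0.0000 + 1.0417 + 0.3750 + 0.1667
Sum = 1.583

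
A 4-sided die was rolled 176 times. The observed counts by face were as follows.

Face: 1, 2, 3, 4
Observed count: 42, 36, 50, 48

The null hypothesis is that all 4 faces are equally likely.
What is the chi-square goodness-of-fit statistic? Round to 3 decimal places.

Expected count for each of the 4 categories: 176/4 = 44.
χ² = (42−44)²/44 + (36−44)²/44 + (50−44)²/44 + (48−44)²/44
   = 0.0909 + 1.4545 + 0.8182 + 0.3636
Sum = 2.727

2.727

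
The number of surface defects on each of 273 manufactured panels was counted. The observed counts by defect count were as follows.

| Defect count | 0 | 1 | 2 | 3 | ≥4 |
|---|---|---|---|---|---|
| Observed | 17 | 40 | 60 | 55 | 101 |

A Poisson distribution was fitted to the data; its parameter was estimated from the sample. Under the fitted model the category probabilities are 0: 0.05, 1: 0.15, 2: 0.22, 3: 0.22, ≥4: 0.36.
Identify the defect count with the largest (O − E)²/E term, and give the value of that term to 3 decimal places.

0, 0.822

Expected counts E_i = n·p_i: 273×0.05 = 13.65, 273×0.15 = 40.95, 273×0.22 = 60.06, 273×0.22 = 60.06, 273×0.36 = 98.28.
χ² = (17−13.65)²/13.65 + (40−40.95)²/40.95 + (60−60.06)²/60.06 + (55−60.06)²/60.06 + (101−98.28)²/98.28
   = 0.8222 + 0.0220 + 0.0001 + 0.4263 + 0.0753
The largest term is for 0: 0.822.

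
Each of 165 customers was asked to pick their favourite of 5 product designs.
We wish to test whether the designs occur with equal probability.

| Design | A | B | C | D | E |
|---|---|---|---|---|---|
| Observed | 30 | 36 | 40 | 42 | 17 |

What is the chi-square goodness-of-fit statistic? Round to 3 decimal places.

Expected count for each of the 5 categories: 165/5 = 33.
χ² = (30−33)²/33 + (36−33)²/33 + (40−33)²/33 + (42−33)²/33 + (17−33)²/33
   = 0.2727 + 0.2727 + 1.4848 + 2.4545 + 7.7576
Sum = 12.242

12.242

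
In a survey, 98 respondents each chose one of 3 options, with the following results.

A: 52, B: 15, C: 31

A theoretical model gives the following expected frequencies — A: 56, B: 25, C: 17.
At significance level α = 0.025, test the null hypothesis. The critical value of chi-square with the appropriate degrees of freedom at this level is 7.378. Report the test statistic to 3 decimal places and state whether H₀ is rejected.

A: (52 − 56)²/56 = 16/56 = 0.2857
B: (15 − 25)²/25 = 100/25 = 4.0000
C: (31 − 17)²/17 = 196/17 = 11.5294
Sum = 15.815
df = 2. Since 15.815 > 7.378, we reject H₀.

15.815; reject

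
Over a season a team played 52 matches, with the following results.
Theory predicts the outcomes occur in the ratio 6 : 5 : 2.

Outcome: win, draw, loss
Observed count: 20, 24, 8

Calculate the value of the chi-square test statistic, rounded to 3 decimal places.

Ratio total = 13. Expected counts: 52×6/13 = 24, 52×5/13 = 20, 52×2/13 = 8.
χ² = (20−24)²/24 + (24−20)²/20 + (8−8)²/8
   = 0.6667 + 0.8000 + 0.0000
Sum = 1.467

1.467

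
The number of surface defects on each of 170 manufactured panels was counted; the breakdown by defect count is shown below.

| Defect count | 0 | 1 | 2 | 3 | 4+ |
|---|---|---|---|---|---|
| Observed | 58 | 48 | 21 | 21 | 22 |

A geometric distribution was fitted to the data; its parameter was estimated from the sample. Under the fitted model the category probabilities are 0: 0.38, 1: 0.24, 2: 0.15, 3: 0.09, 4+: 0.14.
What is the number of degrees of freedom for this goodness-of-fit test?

3

There are k = 5 categories and 1 parameter estimated from the data, so df = 5 − 1 − 1 = 3.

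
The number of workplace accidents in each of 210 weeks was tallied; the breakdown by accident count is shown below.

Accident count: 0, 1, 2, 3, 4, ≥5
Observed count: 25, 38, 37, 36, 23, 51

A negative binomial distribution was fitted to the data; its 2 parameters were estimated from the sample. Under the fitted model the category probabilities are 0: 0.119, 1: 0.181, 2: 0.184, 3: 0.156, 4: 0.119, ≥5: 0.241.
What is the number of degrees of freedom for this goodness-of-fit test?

3

There are k = 6 categories and 2 parameters estimated from the data, so df = 6 − 1 − 2 = 3.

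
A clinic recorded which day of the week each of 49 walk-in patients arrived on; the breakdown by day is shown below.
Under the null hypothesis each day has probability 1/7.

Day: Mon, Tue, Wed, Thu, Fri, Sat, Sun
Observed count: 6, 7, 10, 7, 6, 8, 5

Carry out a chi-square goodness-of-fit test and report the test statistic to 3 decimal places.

2.286

Under H₀ each category has probability 1/7, so each expected count is 49/7 = 7.
Mon: (6 − 7)²/7 = 1/7 = 0.1429
Tue: (7 − 7)²/7 = 0/7 = 0.0000
Wed: (10 − 7)²/7 = 9/7 = 1.2857
Thu: (7 − 7)²/7 = 0/7 = 0.0000
Fri: (6 − 7)²/7 = 1/7 = 0.1429
Sat: (8 − 7)²/7 = 1/7 = 0.1429
Sun: (5 − 7)²/7 = 4/7 = 0.5714
Sum = 2.286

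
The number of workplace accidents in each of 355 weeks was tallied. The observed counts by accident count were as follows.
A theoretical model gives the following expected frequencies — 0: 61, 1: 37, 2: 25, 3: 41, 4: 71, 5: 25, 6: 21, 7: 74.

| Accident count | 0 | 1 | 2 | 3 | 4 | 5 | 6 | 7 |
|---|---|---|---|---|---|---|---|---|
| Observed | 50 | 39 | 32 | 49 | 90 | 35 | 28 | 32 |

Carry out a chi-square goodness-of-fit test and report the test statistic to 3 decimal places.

40.868

0: (50 − 61)²/61 = 121/61 = 1.9836
1: (39 − 37)²/37 = 4/37 = 0.1081
2: (32 − 25)²/25 = 49/25 = 1.9600
3: (49 − 41)²/41 = 64/41 = 1.5610
4: (90 − 71)²/71 = 361/71 = 5.0845
5: (35 − 25)²/25 = 100/25 = 4.0000
6: (28 − 21)²/21 = 49/21 = 2.3333
7: (32 − 74)²/74 = 1764/74 = 23.8378
Sum = 40.868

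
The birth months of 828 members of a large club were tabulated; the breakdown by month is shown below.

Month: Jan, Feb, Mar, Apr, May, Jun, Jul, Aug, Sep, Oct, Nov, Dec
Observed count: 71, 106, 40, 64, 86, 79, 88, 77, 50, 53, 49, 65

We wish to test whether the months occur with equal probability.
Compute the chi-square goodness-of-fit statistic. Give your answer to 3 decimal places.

59.217

Expected count for each of the 12 categories: 828/12 = 69.
cat         O        E   (O−E)²/E
Jan        71       69     0.0580
Feb       106       69    19.8406
Mar        40       69    12.1884
Apr        64       69     0.3623
May        86       69     4.1884
Jun        79       69     1.4493
Jul        88       69     5.2319
Aug        77       69     0.9275
Sep        50       69     5.2319
Oct        53       69     3.7101
Nov        49       69     5.7971
Dec        65       69     0.2319
Sum = 59.217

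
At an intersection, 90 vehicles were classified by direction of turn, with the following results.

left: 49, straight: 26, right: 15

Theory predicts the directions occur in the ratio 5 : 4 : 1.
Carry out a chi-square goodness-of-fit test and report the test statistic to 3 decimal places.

7.133

Ratio total = 10. Expected counts: 90×5/10 = 45, 90×4/10 = 36, 90×1/10 = 9.
χ² = (49−45)²/45 + (26−36)²/36 + (15−9)²/9
   = 0.3556 + 2.7778 + 4.0000
Sum = 7.133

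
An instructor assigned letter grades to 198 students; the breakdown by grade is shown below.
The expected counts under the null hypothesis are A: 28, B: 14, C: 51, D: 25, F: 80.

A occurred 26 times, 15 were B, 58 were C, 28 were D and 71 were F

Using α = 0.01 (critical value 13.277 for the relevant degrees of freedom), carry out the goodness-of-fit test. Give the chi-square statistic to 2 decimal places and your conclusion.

A: (26 − 28)²/28 = 4/28 = 0.143
B: (15 − 14)²/14 = 1/14 = 0.071
C: (58 − 51)²/51 = 49/51 = 0.961
D: (28 − 25)²/25 = 9/25 = 0.360
F: (71 − 80)²/80 = 81/80 = 1.013
Sum = 2.55
df = 4. Since 2.55 < 13.277, we do not reject H₀.

2.55; do not reject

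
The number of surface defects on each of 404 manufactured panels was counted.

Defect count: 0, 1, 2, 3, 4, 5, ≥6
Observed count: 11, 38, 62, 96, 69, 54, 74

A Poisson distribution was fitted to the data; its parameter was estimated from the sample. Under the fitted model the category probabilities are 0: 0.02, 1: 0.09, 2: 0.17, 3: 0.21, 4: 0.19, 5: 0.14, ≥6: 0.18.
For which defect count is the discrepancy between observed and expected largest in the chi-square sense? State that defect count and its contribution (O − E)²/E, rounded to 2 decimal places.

3, 1.47

Expected counts E_i = n·p_i: 404×0.02 = 8.08, 404×0.09 = 36.36, 404×0.17 = 68.68, 404×0.21 = 84.84, 404×0.19 = 76.76, 404×0.14 = 56.56, 404×0.18 = 72.72.
cat         O        E   (O−E)²/E
0          11     8.08      1.055
1          38    36.36      0.074
2          62    68.68      0.650
3          96    84.84      1.468
4          69    76.76      0.784
5          54    56.56      0.116
≥6         74    72.72      0.023
The largest term is for 3: 1.47.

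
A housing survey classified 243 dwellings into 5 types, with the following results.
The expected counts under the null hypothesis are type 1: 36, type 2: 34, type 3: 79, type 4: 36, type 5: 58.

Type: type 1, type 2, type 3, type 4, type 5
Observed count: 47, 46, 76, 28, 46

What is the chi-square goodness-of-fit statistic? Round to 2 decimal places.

11.97

type 1: (47 − 36)²/36 = 121/36 = 3.361
type 2: (46 − 34)²/34 = 144/34 = 4.235
type 3: (76 − 79)²/79 = 9/79 = 0.114
type 4: (28 − 36)²/36 = 64/36 = 1.778
type 5: (46 − 58)²/58 = 144/58 = 2.483
Sum = 11.97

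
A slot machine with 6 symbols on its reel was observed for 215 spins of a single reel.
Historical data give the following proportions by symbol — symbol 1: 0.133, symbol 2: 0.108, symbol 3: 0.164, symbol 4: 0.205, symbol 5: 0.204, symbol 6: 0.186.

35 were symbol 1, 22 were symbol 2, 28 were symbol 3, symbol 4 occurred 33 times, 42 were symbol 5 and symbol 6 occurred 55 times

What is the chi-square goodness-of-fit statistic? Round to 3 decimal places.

Expected counts E_i = n·p_i: 215×0.133 = 28.595, 215×0.108 = 23.22, 215×0.164 = 35.26, 215×0.205 = 44.075, 215×0.204 = 43.86, 215×0.186 = 39.99.
cat           O        E   (O−E)²/E
symbol 1     35   28.595     1.4347
symbol 2     22    23.22     0.0641
symbol 3     28    35.26     1.4948
symbol 4     33   44.075     2.7829
symbol 5     42    43.86     0.0789
symbol 6     55    39.99     5.6339
Sum = 11.489

11.489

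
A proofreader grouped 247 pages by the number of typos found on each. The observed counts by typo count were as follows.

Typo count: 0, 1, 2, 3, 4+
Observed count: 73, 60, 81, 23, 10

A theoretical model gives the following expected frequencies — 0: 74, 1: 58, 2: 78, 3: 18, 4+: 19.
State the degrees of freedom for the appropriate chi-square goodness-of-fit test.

There are k = 5 categories and no parameters were estimated from the data, so df = 5 − 1 = 4.

4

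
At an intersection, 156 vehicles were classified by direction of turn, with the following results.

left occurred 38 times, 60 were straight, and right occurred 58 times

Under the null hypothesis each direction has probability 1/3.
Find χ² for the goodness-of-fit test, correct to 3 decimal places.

5.692

Under H₀ each category has probability 1/3, so each expected count is 156/3 = 52.
χ² = (38−52)²/52 + (60−52)²/52 + (58−52)²/52
   = 3.7692 + 1.2308 + 0.6923
Sum = 5.692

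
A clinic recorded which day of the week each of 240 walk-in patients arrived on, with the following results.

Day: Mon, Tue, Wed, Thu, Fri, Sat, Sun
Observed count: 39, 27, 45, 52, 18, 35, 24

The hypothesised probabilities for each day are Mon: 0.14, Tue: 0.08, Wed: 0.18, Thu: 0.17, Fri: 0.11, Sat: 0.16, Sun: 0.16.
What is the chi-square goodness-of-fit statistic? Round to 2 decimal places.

15.56

Expected counts E_i = n·p_i: 240×0.14 = 33.6, 240×0.08 = 19.2, 240×0.18 = 43.2, 240×0.17 = 40.8, 240×0.11 = 26.4, 240×0.16 = 38.4, 240×0.16 = 38.4.
cat         O        E   (O−E)²/E
Mon        39     33.6      0.868
Tue        27     19.2      3.169
Wed        45     43.2      0.075
Thu        52     40.8      3.075
Fri        18     26.4      2.673
Sat        35     38.4      0.301
Sun        24     38.4      5.400
Sum = 15.56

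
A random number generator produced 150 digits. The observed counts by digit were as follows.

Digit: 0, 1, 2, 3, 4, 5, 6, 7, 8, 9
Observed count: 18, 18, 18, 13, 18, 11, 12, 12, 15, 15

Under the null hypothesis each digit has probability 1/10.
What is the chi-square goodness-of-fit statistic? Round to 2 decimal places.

Expected count for each of the 10 categories: 150/10 = 15.
0: (18 − 15)²/15 = 9/15 = 0.600
1: (18 − 15)²/15 = 9/15 = 0.600
2: (18 − 15)²/15 = 9/15 = 0.600
3: (13 − 15)²/15 = 4/15 = 0.267
4: (18 − 15)²/15 = 9/15 = 0.600
5: (11 − 15)²/15 = 16/15 = 1.067
6: (12 − 15)²/15 = 9/15 = 0.600
7: (12 − 15)²/15 = 9/15 = 0.600
8: (15 − 15)²/15 = 0/15 = 0.000
9: (15 − 15)²/15 = 0/15 = 0.000
Sum = 4.93

4.93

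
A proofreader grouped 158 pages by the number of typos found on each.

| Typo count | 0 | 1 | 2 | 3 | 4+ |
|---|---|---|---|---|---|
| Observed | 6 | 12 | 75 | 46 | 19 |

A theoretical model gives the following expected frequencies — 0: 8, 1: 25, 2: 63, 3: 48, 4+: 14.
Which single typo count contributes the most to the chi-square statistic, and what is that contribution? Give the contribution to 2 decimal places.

1, 6.76

0: (6 − 8)²/8 = 4/8 = 0.500
1: (12 − 25)²/25 = 169/25 = 6.760
2: (75 − 63)²/63 = 144/63 = 2.286
3: (46 − 48)²/48 = 4/48 = 0.083
4+: (19 − 14)²/14 = 25/14 = 1.786
The largest term is for 1: 6.76.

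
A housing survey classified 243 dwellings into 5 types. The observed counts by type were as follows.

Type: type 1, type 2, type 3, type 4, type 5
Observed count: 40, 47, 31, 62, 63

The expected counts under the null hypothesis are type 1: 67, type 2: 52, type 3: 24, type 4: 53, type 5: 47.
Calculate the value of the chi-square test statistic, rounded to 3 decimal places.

20.378

χ² = (40−67)²/67 + (47−52)²/52 + (31−24)²/24 + (62−53)²/53 + (63−47)²/47
   = 10.8806 + 0.4808 + 2.0417 + 1.5283 + 5.4468
Sum = 20.378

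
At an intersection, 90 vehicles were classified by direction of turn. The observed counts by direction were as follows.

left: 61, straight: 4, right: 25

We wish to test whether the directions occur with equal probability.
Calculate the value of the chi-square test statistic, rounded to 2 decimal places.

55.40

Expected count for each of the 3 categories: 90/3 = 30.
left: (61 − 30)²/30 = 961/30 = 32.033
straight: (4 − 30)²/30 = 676/30 = 22.533
right: (25 − 30)²/30 = 25/30 = 0.833
Sum = 55.40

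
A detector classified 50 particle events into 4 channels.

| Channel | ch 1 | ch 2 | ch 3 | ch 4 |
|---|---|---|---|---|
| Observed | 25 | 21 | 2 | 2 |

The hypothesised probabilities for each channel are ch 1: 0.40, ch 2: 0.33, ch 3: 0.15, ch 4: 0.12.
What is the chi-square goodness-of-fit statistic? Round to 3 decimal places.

Expected counts E_i = n·p_i: 50×0.40 = 20, 50×0.33 = 16.5, 50×0.15 = 7.5, 50×0.12 = 6.
ch 1: (25 − 20)²/20 = 25/20 = 1.2500
ch 2: (21 − 16.5)²/16.5 = 20.25/16.5 = 1.2273
ch 3: (2 − 7.5)²/7.5 = 30.25/7.5 = 4.0333
ch 4: (2 − 6)²/6 = 16/6 = 2.6667
Sum = 9.177

9.177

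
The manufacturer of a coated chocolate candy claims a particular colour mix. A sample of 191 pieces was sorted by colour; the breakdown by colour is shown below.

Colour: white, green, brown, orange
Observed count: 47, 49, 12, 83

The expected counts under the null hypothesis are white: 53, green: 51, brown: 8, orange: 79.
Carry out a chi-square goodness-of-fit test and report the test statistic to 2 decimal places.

cat         O        E   (O−E)²/E
white      47       53      0.679
green      49       51      0.078
brown      12        8      2.000
orange     83       79      0.203
Sum = 2.96

2.96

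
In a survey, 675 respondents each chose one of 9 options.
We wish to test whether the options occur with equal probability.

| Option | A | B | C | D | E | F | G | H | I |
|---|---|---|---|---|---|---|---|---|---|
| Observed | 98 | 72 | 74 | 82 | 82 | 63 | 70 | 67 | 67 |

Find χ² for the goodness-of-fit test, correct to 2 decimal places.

12.45

Expected count for each of the 9 categories: 675/9 = 75.
χ² = (98−75)²/75 + (72−75)²/75 + (74−75)²/75 + (82−75)²/75 + (82−75)²/75 + (63−75)²/75 + (70−75)²/75 + (67−75)²/75 + (67−75)²/75
   = 7.053 + 0.120 + 0.013 + 0.653 + 0.653 + 1.920 + 0.333 + 0.853 + 0.853
Sum = 12.45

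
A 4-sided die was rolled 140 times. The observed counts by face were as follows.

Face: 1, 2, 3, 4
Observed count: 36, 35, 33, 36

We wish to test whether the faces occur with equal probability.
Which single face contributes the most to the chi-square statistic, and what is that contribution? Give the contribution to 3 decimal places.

3, 0.114

Under H₀ each category has probability 1/4, so each expected count is 140/4 = 35.
1: (36 − 35)²/35 = 1/35 = 0.0286
2: (35 − 35)²/35 = 0/35 = 0.0000
3: (33 − 35)²/35 = 4/35 = 0.1143
4: (36 − 35)²/35 = 1/35 = 0.0286
The largest term is for 3: 0.114.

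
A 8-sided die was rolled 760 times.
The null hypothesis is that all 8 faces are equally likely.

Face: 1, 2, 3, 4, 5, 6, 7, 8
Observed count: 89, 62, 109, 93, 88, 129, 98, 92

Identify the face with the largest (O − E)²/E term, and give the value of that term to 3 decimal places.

Expected count for each of the 8 categories: 760/8 = 95.
1: (89 − 95)²/95 = 36/95 = 0.3789
2: (62 − 95)²/95 = 1089/95 = 11.4632
3: (109 − 95)²/95 = 196/95 = 2.0632
4: (93 − 95)²/95 = 4/95 = 0.0421
5: (88 − 95)²/95 = 49/95 = 0.5158
6: (129 − 95)²/95 = 1156/95 = 12.1684
7: (98 − 95)²/95 = 9/95 = 0.0947
8: (92 − 95)²/95 = 9/95 = 0.0947
The largest term is for 6: 12.168.

6, 12.168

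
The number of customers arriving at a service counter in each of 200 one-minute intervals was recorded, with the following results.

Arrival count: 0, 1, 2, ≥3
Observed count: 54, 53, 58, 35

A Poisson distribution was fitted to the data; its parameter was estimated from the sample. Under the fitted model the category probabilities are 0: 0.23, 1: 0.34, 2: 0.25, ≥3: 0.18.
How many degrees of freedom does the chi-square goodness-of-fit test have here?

2

There are k = 4 categories and 1 parameter estimated from the data, so df = 4 − 1 − 1 = 2.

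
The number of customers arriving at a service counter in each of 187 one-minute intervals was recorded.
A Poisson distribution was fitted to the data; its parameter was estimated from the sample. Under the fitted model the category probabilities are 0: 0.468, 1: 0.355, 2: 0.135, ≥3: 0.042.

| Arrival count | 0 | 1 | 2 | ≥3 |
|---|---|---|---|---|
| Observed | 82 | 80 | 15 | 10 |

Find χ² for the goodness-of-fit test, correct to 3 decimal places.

7.884

Expected counts E_i = n·p_i: 187×0.468 = 87.516, 187×0.355 = 66.385, 187×0.135 = 25.245, 187×0.042 = 7.854.
0: (82 − 87.516)²/87.516 = 30.426256/87.516 = 0.3477
1: (80 − 66.385)²/66.385 = 185.368225/66.385 = 2.7923
2: (15 − 25.245)²/25.245 = 104.960025/25.245 = 4.1577
≥3: (10 − 7.854)²/7.854 = 4.605316/7.854 = 0.5864
Sum = 7.884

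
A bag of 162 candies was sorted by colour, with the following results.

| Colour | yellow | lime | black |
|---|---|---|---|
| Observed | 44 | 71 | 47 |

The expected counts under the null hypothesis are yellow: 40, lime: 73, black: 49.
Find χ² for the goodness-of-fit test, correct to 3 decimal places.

0.536

cat         O        E   (O−E)²/E
yellow     44       40     0.4000
lime       71       73     0.0548
black      47       49     0.0816
Sum = 0.536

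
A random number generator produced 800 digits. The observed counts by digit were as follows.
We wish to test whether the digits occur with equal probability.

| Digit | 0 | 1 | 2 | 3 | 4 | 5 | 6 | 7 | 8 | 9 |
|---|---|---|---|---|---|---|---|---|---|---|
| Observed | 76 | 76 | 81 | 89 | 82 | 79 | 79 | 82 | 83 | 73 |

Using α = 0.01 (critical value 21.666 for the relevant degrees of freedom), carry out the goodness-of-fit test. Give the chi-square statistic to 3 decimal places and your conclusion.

2.275; do not reject

Expected count for each of the 10 categories: 800/10 = 80.
cat         O        E   (O−E)²/E
0          76       80     0.2000
1          76       80     0.2000
2          81       80     0.0125
3          89       80     1.0125
4          82       80     0.0500
5          79       80     0.0125
6          79       80     0.0125
7          82       80     0.0500
8          83       80     0.1125
9          73       80     0.6125
Sum = 2.275
df = 9. Since 2.275 < 21.666, we do not reject H₀.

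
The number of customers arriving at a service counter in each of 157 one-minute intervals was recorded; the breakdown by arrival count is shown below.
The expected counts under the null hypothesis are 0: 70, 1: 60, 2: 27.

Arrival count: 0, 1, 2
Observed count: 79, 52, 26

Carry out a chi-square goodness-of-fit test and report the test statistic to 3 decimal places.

2.261

χ² = (79−70)²/70 + (52−60)²/60 + (26−27)²/27
   = 1.1571 + 1.0667 + 0.0370
Sum = 2.261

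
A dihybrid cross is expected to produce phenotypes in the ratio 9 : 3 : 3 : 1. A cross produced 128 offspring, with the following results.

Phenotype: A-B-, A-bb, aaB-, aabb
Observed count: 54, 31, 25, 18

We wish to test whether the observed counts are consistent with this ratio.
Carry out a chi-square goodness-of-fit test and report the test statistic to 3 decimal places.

Ratio total = 16. Expected counts: 128×9/16 = 72, 128×3/16 = 24, 128×3/16 = 24, 128×1/16 = 8.
χ² = (54−72)²/72 + (31−24)²/24 + (25−24)²/24 + (18−8)²/8
   = 4.5000 + 2.0417 + 0.0417 + 12.5000
Sum = 19.083

19.083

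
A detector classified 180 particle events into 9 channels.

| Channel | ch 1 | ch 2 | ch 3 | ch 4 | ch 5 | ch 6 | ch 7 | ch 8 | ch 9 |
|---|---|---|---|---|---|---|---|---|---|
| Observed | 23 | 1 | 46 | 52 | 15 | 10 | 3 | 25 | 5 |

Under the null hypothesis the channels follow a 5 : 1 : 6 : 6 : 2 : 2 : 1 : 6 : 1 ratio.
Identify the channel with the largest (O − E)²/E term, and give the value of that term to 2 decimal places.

ch 4, 7.11

Ratio total = 30. Expected counts: 180×5/30 = 30, 180×1/30 = 6, 180×6/30 = 36, 180×6/30 = 36, 180×2/30 = 12, 180×2/30 = 12, 180×1/30 = 6, 180×6/30 = 36, 180×1/30 = 6.
cat         O        E   (O−E)²/E
ch 1       23       30      1.633
ch 2        1        6      4.167
ch 3       46       36      2.778
ch 4       52       36      7.111
ch 5       15       12      0.750
ch 6       10       12      0.333
ch 7        3        6      1.500
ch 8       25       36      3.361
ch 9        5        6      0.167
The largest term is for ch 4: 7.11.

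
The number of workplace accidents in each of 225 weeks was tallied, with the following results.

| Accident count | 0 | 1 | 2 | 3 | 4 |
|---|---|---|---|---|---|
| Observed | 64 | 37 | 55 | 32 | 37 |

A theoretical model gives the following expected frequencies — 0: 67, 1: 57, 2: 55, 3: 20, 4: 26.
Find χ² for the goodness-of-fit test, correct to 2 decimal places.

χ² = (64−67)²/67 + (37−57)²/57 + (55−55)²/55 + (32−20)²/20 + (37−26)²/26
   = 0.134 + 7.018 + 0.000 + 7.200 + 4.654
Sum = 19.01

19.01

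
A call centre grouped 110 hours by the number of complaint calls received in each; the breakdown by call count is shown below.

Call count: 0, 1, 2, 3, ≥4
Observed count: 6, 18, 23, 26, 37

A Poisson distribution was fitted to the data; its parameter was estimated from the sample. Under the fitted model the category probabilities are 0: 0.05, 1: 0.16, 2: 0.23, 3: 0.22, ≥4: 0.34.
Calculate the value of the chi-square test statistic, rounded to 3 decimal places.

0.402

Expected counts E_i = n·p_i: 110×0.05 = 5.5, 110×0.16 = 17.6, 110×0.23 = 25.3, 110×0.22 = 24.2, 110×0.34 = 37.4.
cat         O        E   (O−E)²/E
0           6      5.5     0.0455
1          18     17.6     0.0091
2          23     25.3     0.2091
3          26     24.2     0.1339
≥4         37     37.4     0.0043
Sum = 0.402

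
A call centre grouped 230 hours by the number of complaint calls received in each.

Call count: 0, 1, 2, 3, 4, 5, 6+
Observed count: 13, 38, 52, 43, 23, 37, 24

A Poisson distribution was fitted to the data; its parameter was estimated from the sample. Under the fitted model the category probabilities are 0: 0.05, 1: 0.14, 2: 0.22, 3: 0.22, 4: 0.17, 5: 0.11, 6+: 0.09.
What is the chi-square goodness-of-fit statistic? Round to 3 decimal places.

14.987

Expected counts E_i = n·p_i: 230×0.05 = 11.5, 230×0.14 = 32.2, 230×0.22 = 50.6, 230×0.22 = 50.6, 230×0.17 = 39.1, 230×0.11 = 25.3, 230×0.09 = 20.7.
cat         O        E   (O−E)²/E
0          13     11.5     0.1957
1          38     32.2     1.0447
2          52     50.6     0.0387
3          43     50.6     1.1415
4          23     39.1     6.6294
5          37     25.3     5.4107
6+         24     20.7     0.5261
Sum = 14.987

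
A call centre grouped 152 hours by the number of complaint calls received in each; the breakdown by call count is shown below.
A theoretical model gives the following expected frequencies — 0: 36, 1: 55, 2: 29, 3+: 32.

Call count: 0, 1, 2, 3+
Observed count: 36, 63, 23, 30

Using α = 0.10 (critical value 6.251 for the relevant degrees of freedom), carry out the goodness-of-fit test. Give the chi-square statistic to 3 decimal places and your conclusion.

0: (36 − 36)²/36 = 0/36 = 0.0000
1: (63 − 55)²/55 = 64/55 = 1.1636
2: (23 − 29)²/29 = 36/29 = 1.2414
3+: (30 − 32)²/32 = 4/32 = 0.1250
Sum = 2.530
df = 3. Since 2.530 < 6.251, we do not reject H₀.

2.530; do not reject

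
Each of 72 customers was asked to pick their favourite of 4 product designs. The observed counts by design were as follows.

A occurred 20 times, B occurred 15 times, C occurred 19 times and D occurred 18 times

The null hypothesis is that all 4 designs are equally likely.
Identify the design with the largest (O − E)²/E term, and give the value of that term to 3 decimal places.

Under H₀ each category has probability 1/4, so each expected count is 72/4 = 18.
χ² = (20−18)²/18 + (15−18)²/18 + (19−18)²/18 + (18−18)²/18
   = 0.2222 + 0.5000 + 0.0556 + 0.0000
The largest term is for B: 0.500.

B, 0.500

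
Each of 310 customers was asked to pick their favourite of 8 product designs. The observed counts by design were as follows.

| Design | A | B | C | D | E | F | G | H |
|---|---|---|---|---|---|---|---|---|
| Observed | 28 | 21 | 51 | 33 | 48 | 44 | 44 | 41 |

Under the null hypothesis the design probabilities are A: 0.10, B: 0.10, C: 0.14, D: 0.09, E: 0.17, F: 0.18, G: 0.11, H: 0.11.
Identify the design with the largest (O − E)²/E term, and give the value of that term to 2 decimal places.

B, 3.23

Expected counts E_i = n·p_i: 310×0.10 = 31, 310×0.10 = 31, 310×0.14 = 43.4, 310×0.09 = 27.9, 310×0.17 = 52.7, 310×0.18 = 55.8, 310×0.11 = 34.1, 310×0.11 = 34.1.
cat         O        E   (O−E)²/E
A          28       31      0.290
B          21       31      3.226
C          51     43.4      1.331
D          33     27.9      0.932
E          48     52.7      0.419
F          44     55.8      2.495
G          44     34.1      2.874
H          41     34.1      1.396
The largest term is for B: 3.23.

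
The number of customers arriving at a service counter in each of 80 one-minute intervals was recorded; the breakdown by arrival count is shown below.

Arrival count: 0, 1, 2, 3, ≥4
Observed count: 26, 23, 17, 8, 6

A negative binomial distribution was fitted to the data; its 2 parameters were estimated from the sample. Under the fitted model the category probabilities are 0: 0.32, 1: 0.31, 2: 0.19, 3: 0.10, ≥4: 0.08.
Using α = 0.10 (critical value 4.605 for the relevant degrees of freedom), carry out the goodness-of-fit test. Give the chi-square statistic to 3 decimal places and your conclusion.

Expected counts E_i = n·p_i: 80×0.32 = 25.6, 80×0.31 = 24.8, 80×0.19 = 15.2, 80×0.10 = 8, 80×0.08 = 6.4.
χ² = (26−25.6)²/25.6 + (23−24.8)²/24.8 + (17−15.2)²/15.2 + (8−8)²/8 + (6−6.4)²/6.4
   = 0.0063 + 0.1306 + 0.2132 + 0.0000 + 0.0250
Sum = 0.375
df = 2. Since 0.375 < 4.605, we do not reject H₀.

0.375; do not reject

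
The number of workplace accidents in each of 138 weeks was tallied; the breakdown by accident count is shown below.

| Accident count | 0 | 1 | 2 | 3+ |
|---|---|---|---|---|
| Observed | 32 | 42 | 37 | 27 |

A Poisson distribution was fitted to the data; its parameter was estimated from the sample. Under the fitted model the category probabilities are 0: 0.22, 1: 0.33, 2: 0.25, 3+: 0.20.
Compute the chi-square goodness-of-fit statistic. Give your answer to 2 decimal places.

Expected counts E_i = n·p_i: 138×0.22 = 30.36, 138×0.33 = 45.54, 138×0.25 = 34.5, 138×0.20 = 27.6.
χ² = (32−30.36)²/30.36 + (42−45.54)²/45.54 + (37−34.5)²/34.5 + (27−27.6)²/27.6
   = 0.089 + 0.275 + 0.181 + 0.013
Sum = 0.56

0.56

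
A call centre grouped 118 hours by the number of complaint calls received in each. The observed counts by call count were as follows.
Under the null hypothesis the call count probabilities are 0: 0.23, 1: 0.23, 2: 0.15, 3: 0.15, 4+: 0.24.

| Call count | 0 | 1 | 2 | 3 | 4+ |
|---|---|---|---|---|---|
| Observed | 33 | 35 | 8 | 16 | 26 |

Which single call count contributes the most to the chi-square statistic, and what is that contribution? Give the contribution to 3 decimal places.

Expected counts E_i = n·p_i: 118×0.23 = 27.14, 118×0.23 = 27.14, 118×0.15 = 17.7, 118×0.15 = 17.7, 118×0.24 = 28.32.
χ² = (33−27.14)²/27.14 + (35−27.14)²/27.14 + (8−17.7)²/17.7 + (16−17.7)²/17.7 + (26−28.32)²/28.32
   = 1.2653 + 2.2763 + 5.3158 + 0.1633 + 0.1901
The largest term is for 2: 5.316.

2, 5.316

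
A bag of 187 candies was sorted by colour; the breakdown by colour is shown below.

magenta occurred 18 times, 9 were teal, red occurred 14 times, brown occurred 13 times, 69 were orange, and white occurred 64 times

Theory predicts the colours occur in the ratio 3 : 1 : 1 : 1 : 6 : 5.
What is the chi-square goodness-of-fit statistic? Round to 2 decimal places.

Ratio total = 17. Expected counts: 187×3/17 = 33, 187×1/17 = 11, 187×1/17 = 11, 187×1/17 = 11, 187×6/17 = 66, 187×5/17 = 55.
χ² = (18−33)²/33 + (9−11)²/11 + (14−11)²/11 + (13−11)²/11 + (69−66)²/66 + (64−55)²/55
   = 6.818 + 0.364 + 0.818 + 0.364 + 0.136 + 1.473
Sum = 9.97

9.97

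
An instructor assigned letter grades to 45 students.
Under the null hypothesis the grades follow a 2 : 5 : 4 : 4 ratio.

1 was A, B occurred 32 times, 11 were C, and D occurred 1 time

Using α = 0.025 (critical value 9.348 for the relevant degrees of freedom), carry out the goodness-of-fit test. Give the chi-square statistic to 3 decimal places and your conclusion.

33.600; reject

Ratio total = 15. Expected counts: 45×2/15 = 6, 45×5/15 = 15, 45×4/15 = 12, 45×4/15 = 12.
cat         O        E   (O−E)²/E
A           1        6     4.1667
B          32       15    19.2667
C          11       12     0.0833
D           1       12    10.0833
Sum = 33.600
df = 3. Since 33.600 > 9.348, we reject H₀.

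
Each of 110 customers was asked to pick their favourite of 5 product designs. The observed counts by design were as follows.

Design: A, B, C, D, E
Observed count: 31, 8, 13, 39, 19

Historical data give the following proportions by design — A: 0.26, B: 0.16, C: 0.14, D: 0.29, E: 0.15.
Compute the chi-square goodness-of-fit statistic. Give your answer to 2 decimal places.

Expected counts E_i = n·p_i: 110×0.26 = 28.6, 110×0.16 = 17.6, 110×0.14 = 15.4, 110×0.29 = 31.9, 110×0.15 = 16.5.
χ² = (31−28.6)²/28.6 + (8−17.6)²/17.6 + (13−15.4)²/15.4 + (39−31.9)²/31.9 + (19−16.5)²/16.5
   = 0.201 + 5.236 + 0.374 + 1.580 + 0.379
Sum = 7.77

7.77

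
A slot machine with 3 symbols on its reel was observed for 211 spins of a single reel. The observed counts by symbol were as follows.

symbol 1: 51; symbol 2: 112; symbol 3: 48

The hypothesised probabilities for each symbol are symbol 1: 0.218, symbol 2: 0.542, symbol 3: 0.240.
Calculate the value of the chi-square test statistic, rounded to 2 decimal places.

Expected counts E_i = n·p_i: 211×0.218 = 45.998, 211×0.542 = 114.362, 211×0.240 = 50.64.
cat           O        E   (O−E)²/E
symbol 1     51   45.998      0.544
symbol 2    112  114.362      0.049
symbol 3     48    50.64      0.138
Sum = 0.73

0.73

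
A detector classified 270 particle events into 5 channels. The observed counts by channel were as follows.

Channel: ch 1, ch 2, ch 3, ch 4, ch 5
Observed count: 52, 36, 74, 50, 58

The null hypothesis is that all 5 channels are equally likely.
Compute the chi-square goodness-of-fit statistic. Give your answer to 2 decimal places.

14.07

Expected count for each of the 5 categories: 270/5 = 54.
χ² = (52−54)²/54 + (36−54)²/54 + (74−54)²/54 + (50−54)²/54 + (58−54)²/54
   = 0.074 + 6.000 + 7.407 + 0.296 + 0.296
Sum = 14.07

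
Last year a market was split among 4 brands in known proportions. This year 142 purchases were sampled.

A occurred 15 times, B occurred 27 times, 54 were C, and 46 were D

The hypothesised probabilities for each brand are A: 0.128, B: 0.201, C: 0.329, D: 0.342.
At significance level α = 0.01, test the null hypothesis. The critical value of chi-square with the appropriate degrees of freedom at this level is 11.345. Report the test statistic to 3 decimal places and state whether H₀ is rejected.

Expected counts E_i = n·p_i: 142×0.128 = 18.176, 142×0.201 = 28.542, 142×0.329 = 46.718, 142×0.342 = 48.564.
A: (15 − 18.176)²/18.176 = 10.086976/18.176 = 0.5550
B: (27 − 28.542)²/28.542 = 2.377764/28.542 = 0.0833
C: (54 − 46.718)²/46.718 = 53.027524/46.718 = 1.1351
D: (46 − 48.564)²/48.564 = 6.574096/48.564 = 0.1354
Sum = 1.909
df = 3. Since 1.909 < 11.345, we do not reject H₀.

1.909; do not reject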